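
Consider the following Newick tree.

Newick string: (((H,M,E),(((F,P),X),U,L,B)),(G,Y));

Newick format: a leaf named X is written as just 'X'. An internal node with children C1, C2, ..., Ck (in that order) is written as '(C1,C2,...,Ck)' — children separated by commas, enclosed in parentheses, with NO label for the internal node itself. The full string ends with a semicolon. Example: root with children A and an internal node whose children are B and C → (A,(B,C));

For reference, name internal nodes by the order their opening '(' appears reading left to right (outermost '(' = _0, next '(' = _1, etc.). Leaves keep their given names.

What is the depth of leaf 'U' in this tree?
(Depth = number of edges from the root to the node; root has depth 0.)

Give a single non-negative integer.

Newick: (((H,M,E),(((F,P),X),U,L,B)),(G,Y));
Naming internals by '(' encounter order: outermost '(' = _0, next = _1, ...
Query node: U
Path from root: _0 -> _1 -> _3 -> U
Depth of U: 3 (number of edges from root)

Answer: 3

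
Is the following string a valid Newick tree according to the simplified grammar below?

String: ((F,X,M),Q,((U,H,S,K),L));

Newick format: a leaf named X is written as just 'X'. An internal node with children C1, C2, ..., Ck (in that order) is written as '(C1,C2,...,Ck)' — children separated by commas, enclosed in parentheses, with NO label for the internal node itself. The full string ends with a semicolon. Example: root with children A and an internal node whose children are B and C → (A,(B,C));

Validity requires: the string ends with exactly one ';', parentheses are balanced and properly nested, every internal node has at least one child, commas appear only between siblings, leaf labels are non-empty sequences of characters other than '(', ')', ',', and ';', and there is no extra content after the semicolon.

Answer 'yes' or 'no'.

Input: ((F,X,M),Q,((U,H,S,K),L));
Paren balance: 4 '(' vs 4 ')' OK
Ends with single ';': True
Full parse: OK
Valid: True

Answer: yes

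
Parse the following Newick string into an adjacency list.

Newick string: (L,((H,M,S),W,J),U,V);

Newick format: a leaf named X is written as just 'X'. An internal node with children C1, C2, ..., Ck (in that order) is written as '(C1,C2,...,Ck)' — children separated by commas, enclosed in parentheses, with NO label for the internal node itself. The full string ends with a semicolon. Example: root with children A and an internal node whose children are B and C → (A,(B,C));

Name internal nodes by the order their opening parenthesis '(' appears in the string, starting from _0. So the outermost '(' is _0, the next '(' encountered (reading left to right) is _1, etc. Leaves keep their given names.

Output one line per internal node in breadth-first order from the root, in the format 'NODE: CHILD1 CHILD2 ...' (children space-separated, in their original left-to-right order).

Answer: _0: L _1 U V
_1: _2 W J
_2: H M S

Derivation:
Input: (L,((H,M,S),W,J),U,V);
Scanning left-to-right, naming '(' by encounter order:
  pos 0: '(' -> open internal node _0 (depth 1)
  pos 3: '(' -> open internal node _1 (depth 2)
  pos 4: '(' -> open internal node _2 (depth 3)
  pos 10: ')' -> close internal node _2 (now at depth 2)
  pos 15: ')' -> close internal node _1 (now at depth 1)
  pos 20: ')' -> close internal node _0 (now at depth 0)
Total internal nodes: 3
BFS adjacency from root:
  _0: L _1 U V
  _1: _2 W J
  _2: H M S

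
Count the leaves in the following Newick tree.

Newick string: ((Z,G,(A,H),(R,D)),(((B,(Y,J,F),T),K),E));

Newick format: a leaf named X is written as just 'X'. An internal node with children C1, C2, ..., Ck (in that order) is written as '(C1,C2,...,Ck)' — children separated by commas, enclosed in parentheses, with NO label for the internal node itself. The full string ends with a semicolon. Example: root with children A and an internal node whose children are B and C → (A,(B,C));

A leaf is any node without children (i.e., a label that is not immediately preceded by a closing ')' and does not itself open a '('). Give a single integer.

Answer: 13

Derivation:
Newick: ((Z,G,(A,H),(R,D)),(((B,(Y,J,F),T),K),E));
Scan left-to-right; a leaf is any maximal label run not followed by '(':
  pos 2: leaf 'Z' → count = 1
  pos 4: leaf 'G' → count = 2
  pos 7: leaf 'A' → count = 3
  pos 9: leaf 'H' → count = 4
  pos 13: leaf 'R' → count = 5
  pos 15: leaf 'D' → count = 6
  pos 22: leaf 'B' → count = 7
  pos 25: leaf 'Y' → count = 8
  pos 27: leaf 'J' → count = 9
  pos 29: leaf 'F' → count = 10
  pos 32: leaf 'T' → count = 11
  pos 35: leaf 'K' → count = 12
  pos 38: leaf 'E' → count = 13
Total leaves: 13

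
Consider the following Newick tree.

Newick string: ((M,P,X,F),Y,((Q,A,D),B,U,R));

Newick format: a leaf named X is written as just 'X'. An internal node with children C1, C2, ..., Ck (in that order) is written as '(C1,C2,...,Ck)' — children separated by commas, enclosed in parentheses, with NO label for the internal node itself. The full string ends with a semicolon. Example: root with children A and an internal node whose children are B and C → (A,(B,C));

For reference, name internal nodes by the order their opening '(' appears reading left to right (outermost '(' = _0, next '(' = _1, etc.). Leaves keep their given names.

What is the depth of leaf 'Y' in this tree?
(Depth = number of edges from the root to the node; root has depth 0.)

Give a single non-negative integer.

Answer: 1

Derivation:
Newick: ((M,P,X,F),Y,((Q,A,D),B,U,R));
Naming internals by '(' encounter order: outermost '(' = _0, next = _1, ...
Query node: Y
Path from root: _0 -> Y
Depth of Y: 1 (number of edges from root)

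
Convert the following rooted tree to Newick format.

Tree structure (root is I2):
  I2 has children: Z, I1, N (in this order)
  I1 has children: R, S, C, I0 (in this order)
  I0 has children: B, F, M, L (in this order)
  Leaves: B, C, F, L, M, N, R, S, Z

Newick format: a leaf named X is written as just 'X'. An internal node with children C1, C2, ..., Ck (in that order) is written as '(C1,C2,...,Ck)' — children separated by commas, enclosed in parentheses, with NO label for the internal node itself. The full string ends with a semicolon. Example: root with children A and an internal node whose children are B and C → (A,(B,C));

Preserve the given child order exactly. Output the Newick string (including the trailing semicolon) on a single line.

Answer: (Z,(R,S,C,(B,F,M,L)),N);

Derivation:
internal I2 with children ['Z', 'I1', 'N']
  leaf 'Z' → 'Z'
  internal I1 with children ['R', 'S', 'C', 'I0']
    leaf 'R' → 'R'
    leaf 'S' → 'S'
    leaf 'C' → 'C'
    internal I0 with children ['B', 'F', 'M', 'L']
      leaf 'B' → 'B'
      leaf 'F' → 'F'
      leaf 'M' → 'M'
      leaf 'L' → 'L'
    → '(B,F,M,L)'
  → '(R,S,C,(B,F,M,L))'
  leaf 'N' → 'N'
→ '(Z,(R,S,C,(B,F,M,L)),N)'
Final: (Z,(R,S,C,(B,F,M,L)),N);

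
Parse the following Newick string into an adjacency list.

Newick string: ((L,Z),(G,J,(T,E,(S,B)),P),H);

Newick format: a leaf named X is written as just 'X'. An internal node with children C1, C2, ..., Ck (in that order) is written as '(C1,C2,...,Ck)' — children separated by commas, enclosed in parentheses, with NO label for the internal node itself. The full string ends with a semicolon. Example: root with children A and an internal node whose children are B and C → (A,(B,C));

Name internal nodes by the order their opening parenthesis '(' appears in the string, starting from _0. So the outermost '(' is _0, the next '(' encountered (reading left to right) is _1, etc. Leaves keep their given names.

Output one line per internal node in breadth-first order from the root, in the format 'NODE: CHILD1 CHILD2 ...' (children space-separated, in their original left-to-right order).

Input: ((L,Z),(G,J,(T,E,(S,B)),P),H);
Scanning left-to-right, naming '(' by encounter order:
  pos 0: '(' -> open internal node _0 (depth 1)
  pos 1: '(' -> open internal node _1 (depth 2)
  pos 5: ')' -> close internal node _1 (now at depth 1)
  pos 7: '(' -> open internal node _2 (depth 2)
  pos 12: '(' -> open internal node _3 (depth 3)
  pos 17: '(' -> open internal node _4 (depth 4)
  pos 21: ')' -> close internal node _4 (now at depth 3)
  pos 22: ')' -> close internal node _3 (now at depth 2)
  pos 25: ')' -> close internal node _2 (now at depth 1)
  pos 28: ')' -> close internal node _0 (now at depth 0)
Total internal nodes: 5
BFS adjacency from root:
  _0: _1 _2 H
  _1: L Z
  _2: G J _3 P
  _3: T E _4
  _4: S B

Answer: _0: _1 _2 H
_1: L Z
_2: G J _3 P
_3: T E _4
_4: S B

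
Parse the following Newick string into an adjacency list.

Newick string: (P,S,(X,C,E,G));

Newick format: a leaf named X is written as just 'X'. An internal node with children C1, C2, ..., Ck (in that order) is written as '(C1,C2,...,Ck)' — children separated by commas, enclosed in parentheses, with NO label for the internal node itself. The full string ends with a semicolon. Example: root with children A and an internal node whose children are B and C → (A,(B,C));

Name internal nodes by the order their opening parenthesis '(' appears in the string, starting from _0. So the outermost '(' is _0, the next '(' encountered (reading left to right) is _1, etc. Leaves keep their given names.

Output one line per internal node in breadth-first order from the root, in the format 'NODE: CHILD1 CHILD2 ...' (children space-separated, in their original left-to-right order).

Answer: _0: P S _1
_1: X C E G

Derivation:
Input: (P,S,(X,C,E,G));
Scanning left-to-right, naming '(' by encounter order:
  pos 0: '(' -> open internal node _0 (depth 1)
  pos 5: '(' -> open internal node _1 (depth 2)
  pos 13: ')' -> close internal node _1 (now at depth 1)
  pos 14: ')' -> close internal node _0 (now at depth 0)
Total internal nodes: 2
BFS adjacency from root:
  _0: P S _1
  _1: X C E G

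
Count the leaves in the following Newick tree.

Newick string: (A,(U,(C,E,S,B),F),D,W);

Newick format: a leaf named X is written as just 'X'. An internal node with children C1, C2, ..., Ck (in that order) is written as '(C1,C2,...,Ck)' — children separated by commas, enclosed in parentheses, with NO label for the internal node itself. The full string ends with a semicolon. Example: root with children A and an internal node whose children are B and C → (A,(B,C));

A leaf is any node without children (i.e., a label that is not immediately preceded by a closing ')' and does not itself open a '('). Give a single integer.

Newick: (A,(U,(C,E,S,B),F),D,W);
Scan left-to-right; a leaf is any maximal label run not followed by '(':
  pos 1: leaf 'A' → count = 1
  pos 4: leaf 'U' → count = 2
  pos 7: leaf 'C' → count = 3
  pos 9: leaf 'E' → count = 4
  pos 11: leaf 'S' → count = 5
  pos 13: leaf 'B' → count = 6
  pos 16: leaf 'F' → count = 7
  pos 19: leaf 'D' → count = 8
  pos 21: leaf 'W' → count = 9
Total leaves: 9

Answer: 9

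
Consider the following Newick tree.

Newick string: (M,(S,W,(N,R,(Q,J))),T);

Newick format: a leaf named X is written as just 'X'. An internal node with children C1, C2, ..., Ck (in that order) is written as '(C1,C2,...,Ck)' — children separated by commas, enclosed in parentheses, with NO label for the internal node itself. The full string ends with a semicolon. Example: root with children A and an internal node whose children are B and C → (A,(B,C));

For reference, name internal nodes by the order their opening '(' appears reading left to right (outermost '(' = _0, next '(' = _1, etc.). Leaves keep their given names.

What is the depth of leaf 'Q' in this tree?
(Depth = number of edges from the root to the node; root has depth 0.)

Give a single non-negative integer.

Answer: 4

Derivation:
Newick: (M,(S,W,(N,R,(Q,J))),T);
Naming internals by '(' encounter order: outermost '(' = _0, next = _1, ...
Query node: Q
Path from root: _0 -> _1 -> _2 -> _3 -> Q
Depth of Q: 4 (number of edges from root)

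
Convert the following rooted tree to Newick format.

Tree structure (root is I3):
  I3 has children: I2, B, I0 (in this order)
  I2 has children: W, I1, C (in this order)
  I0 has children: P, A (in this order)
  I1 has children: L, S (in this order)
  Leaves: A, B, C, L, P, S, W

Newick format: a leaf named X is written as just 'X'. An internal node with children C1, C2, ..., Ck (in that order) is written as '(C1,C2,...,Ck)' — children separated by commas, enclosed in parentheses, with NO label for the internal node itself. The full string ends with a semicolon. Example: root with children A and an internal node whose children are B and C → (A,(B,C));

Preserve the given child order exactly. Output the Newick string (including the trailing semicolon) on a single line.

Answer: ((W,(L,S),C),B,(P,A));

Derivation:
internal I3 with children ['I2', 'B', 'I0']
  internal I2 with children ['W', 'I1', 'C']
    leaf 'W' → 'W'
    internal I1 with children ['L', 'S']
      leaf 'L' → 'L'
      leaf 'S' → 'S'
    → '(L,S)'
    leaf 'C' → 'C'
  → '(W,(L,S),C)'
  leaf 'B' → 'B'
  internal I0 with children ['P', 'A']
    leaf 'P' → 'P'
    leaf 'A' → 'A'
  → '(P,A)'
→ '((W,(L,S),C),B,(P,A))'
Final: ((W,(L,S),C),B,(P,A));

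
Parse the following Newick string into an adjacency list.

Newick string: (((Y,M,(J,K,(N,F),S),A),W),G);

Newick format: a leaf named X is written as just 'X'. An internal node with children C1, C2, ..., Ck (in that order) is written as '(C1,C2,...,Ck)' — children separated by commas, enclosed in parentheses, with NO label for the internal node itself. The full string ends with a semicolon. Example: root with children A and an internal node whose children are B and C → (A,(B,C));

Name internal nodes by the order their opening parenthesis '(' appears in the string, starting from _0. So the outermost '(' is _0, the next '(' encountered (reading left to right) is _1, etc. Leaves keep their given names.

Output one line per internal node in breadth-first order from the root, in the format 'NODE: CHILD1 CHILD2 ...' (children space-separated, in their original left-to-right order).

Input: (((Y,M,(J,K,(N,F),S),A),W),G);
Scanning left-to-right, naming '(' by encounter order:
  pos 0: '(' -> open internal node _0 (depth 1)
  pos 1: '(' -> open internal node _1 (depth 2)
  pos 2: '(' -> open internal node _2 (depth 3)
  pos 7: '(' -> open internal node _3 (depth 4)
  pos 12: '(' -> open internal node _4 (depth 5)
  pos 16: ')' -> close internal node _4 (now at depth 4)
  pos 19: ')' -> close internal node _3 (now at depth 3)
  pos 22: ')' -> close internal node _2 (now at depth 2)
  pos 25: ')' -> close internal node _1 (now at depth 1)
  pos 28: ')' -> close internal node _0 (now at depth 0)
Total internal nodes: 5
BFS adjacency from root:
  _0: _1 G
  _1: _2 W
  _2: Y M _3 A
  _3: J K _4 S
  _4: N F

Answer: _0: _1 G
_1: _2 W
_2: Y M _3 A
_3: J K _4 S
_4: N F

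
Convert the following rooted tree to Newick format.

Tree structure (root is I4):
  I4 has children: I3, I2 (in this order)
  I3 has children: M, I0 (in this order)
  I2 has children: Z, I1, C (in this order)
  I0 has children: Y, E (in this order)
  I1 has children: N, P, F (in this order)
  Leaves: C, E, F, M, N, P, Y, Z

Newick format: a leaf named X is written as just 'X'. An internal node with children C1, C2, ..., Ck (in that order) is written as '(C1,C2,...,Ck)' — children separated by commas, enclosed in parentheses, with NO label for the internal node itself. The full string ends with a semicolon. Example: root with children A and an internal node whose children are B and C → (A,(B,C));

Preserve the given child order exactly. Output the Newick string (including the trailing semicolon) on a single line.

internal I4 with children ['I3', 'I2']
  internal I3 with children ['M', 'I0']
    leaf 'M' → 'M'
    internal I0 with children ['Y', 'E']
      leaf 'Y' → 'Y'
      leaf 'E' → 'E'
    → '(Y,E)'
  → '(M,(Y,E))'
  internal I2 with children ['Z', 'I1', 'C']
    leaf 'Z' → 'Z'
    internal I1 with children ['N', 'P', 'F']
      leaf 'N' → 'N'
      leaf 'P' → 'P'
      leaf 'F' → 'F'
    → '(N,P,F)'
    leaf 'C' → 'C'
  → '(Z,(N,P,F),C)'
→ '((M,(Y,E)),(Z,(N,P,F),C))'
Final: ((M,(Y,E)),(Z,(N,P,F),C));

Answer: ((M,(Y,E)),(Z,(N,P,F),C));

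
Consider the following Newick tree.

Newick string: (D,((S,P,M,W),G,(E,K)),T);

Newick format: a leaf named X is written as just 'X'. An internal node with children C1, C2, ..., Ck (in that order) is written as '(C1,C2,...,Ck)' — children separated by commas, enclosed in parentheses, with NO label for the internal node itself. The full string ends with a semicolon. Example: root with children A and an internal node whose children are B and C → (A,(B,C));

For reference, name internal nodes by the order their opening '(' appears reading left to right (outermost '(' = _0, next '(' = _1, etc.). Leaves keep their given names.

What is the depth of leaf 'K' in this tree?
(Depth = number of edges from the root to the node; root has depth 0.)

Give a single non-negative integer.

Newick: (D,((S,P,M,W),G,(E,K)),T);
Naming internals by '(' encounter order: outermost '(' = _0, next = _1, ...
Query node: K
Path from root: _0 -> _1 -> _3 -> K
Depth of K: 3 (number of edges from root)

Answer: 3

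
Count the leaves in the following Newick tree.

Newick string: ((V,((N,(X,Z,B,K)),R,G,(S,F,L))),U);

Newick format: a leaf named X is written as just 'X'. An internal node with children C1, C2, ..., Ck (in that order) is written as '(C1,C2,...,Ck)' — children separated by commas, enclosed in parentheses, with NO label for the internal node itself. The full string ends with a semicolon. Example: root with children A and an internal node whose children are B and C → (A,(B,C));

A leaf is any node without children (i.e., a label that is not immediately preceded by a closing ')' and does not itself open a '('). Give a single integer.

Answer: 12

Derivation:
Newick: ((V,((N,(X,Z,B,K)),R,G,(S,F,L))),U);
Scan left-to-right; a leaf is any maximal label run not followed by '(':
  pos 2: leaf 'V' → count = 1
  pos 6: leaf 'N' → count = 2
  pos 9: leaf 'X' → count = 3
  pos 11: leaf 'Z' → count = 4
  pos 13: leaf 'B' → count = 5
  pos 15: leaf 'K' → count = 6
  pos 19: leaf 'R' → count = 7
  pos 21: leaf 'G' → count = 8
  pos 24: leaf 'S' → count = 9
  pos 26: leaf 'F' → count = 10
  pos 28: leaf 'L' → count = 11
  pos 33: leaf 'U' → count = 12
Total leaves: 12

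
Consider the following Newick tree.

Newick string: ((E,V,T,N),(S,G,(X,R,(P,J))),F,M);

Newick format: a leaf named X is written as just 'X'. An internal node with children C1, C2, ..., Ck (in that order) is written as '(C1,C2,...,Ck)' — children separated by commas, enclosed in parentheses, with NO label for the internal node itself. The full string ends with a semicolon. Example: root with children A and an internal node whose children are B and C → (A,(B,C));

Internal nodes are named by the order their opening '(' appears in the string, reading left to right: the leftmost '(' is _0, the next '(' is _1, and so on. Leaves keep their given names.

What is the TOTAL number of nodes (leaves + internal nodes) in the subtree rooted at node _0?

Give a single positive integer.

Answer: 17

Derivation:
Newick: ((E,V,T,N),(S,G,(X,R,(P,J))),F,M);
Locate _0: it is the '(' at position 0 (the 1st '(' reading left to right).
Query: subtree rooted at _0
_0: subtree_size = 1 + 16
  _1: subtree_size = 1 + 4
    E: subtree_size = 1 + 0
    V: subtree_size = 1 + 0
    T: subtree_size = 1 + 0
    N: subtree_size = 1 + 0
  _2: subtree_size = 1 + 8
    S: subtree_size = 1 + 0
    G: subtree_size = 1 + 0
    _3: subtree_size = 1 + 5
      X: subtree_size = 1 + 0
      R: subtree_size = 1 + 0
      _4: subtree_size = 1 + 2
        P: subtree_size = 1 + 0
        J: subtree_size = 1 + 0
  F: subtree_size = 1 + 0
  M: subtree_size = 1 + 0
Total subtree size of _0: 17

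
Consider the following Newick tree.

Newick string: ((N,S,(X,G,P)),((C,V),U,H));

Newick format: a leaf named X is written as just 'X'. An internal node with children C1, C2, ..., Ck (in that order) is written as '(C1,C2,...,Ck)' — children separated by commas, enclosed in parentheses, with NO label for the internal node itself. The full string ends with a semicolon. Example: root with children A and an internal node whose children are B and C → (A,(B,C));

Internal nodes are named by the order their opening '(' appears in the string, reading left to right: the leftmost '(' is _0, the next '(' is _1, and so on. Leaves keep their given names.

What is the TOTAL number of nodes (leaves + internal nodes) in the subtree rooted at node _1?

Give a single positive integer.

Answer: 7

Derivation:
Newick: ((N,S,(X,G,P)),((C,V),U,H));
Locate _1: it is the '(' at position 1 (the 2nd '(' reading left to right).
Query: subtree rooted at _1
_1: subtree_size = 1 + 6
  N: subtree_size = 1 + 0
  S: subtree_size = 1 + 0
  _2: subtree_size = 1 + 3
    X: subtree_size = 1 + 0
    G: subtree_size = 1 + 0
    P: subtree_size = 1 + 0
Total subtree size of _1: 7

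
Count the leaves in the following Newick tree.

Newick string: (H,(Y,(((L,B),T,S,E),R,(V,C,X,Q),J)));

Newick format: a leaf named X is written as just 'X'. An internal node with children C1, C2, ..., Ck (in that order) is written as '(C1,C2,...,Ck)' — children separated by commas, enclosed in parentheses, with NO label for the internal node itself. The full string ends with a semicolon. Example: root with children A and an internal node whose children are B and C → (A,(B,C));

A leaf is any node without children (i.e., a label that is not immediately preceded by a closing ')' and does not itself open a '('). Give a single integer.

Newick: (H,(Y,(((L,B),T,S,E),R,(V,C,X,Q),J)));
Scan left-to-right; a leaf is any maximal label run not followed by '(':
  pos 1: leaf 'H' → count = 1
  pos 4: leaf 'Y' → count = 2
  pos 9: leaf 'L' → count = 3
  pos 11: leaf 'B' → count = 4
  pos 14: leaf 'T' → count = 5
  pos 16: leaf 'S' → count = 6
  pos 18: leaf 'E' → count = 7
  pos 21: leaf 'R' → count = 8
  pos 24: leaf 'V' → count = 9
  pos 26: leaf 'C' → count = 10
  pos 28: leaf 'X' → count = 11
  pos 30: leaf 'Q' → count = 12
  pos 33: leaf 'J' → count = 13
Total leaves: 13

Answer: 13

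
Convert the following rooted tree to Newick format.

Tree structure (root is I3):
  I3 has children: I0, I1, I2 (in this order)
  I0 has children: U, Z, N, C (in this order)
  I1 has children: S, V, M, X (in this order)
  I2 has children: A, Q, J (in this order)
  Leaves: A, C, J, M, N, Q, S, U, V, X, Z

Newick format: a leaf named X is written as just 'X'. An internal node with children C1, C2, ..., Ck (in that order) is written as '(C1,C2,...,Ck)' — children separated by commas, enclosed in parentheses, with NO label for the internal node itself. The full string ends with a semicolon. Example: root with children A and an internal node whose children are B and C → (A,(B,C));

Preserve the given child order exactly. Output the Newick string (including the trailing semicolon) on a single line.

Answer: ((U,Z,N,C),(S,V,M,X),(A,Q,J));

Derivation:
internal I3 with children ['I0', 'I1', 'I2']
  internal I0 with children ['U', 'Z', 'N', 'C']
    leaf 'U' → 'U'
    leaf 'Z' → 'Z'
    leaf 'N' → 'N'
    leaf 'C' → 'C'
  → '(U,Z,N,C)'
  internal I1 with children ['S', 'V', 'M', 'X']
    leaf 'S' → 'S'
    leaf 'V' → 'V'
    leaf 'M' → 'M'
    leaf 'X' → 'X'
  → '(S,V,M,X)'
  internal I2 with children ['A', 'Q', 'J']
    leaf 'A' → 'A'
    leaf 'Q' → 'Q'
    leaf 'J' → 'J'
  → '(A,Q,J)'
→ '((U,Z,N,C),(S,V,M,X),(A,Q,J))'
Final: ((U,Z,N,C),(S,V,M,X),(A,Q,J));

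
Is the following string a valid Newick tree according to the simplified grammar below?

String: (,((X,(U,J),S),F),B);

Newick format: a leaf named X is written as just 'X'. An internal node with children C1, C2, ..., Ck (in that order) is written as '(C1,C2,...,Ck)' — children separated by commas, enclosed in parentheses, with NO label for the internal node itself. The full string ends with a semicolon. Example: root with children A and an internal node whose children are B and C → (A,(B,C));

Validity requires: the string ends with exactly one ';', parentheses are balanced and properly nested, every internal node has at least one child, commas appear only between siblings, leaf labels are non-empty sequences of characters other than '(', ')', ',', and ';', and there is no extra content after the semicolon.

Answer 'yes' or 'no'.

Answer: no

Derivation:
Input: (,((X,(U,J),S),F),B);
Paren balance: 4 '(' vs 4 ')' OK
Ends with single ';': True
Full parse: FAILS (empty leaf label at pos 1)
Valid: False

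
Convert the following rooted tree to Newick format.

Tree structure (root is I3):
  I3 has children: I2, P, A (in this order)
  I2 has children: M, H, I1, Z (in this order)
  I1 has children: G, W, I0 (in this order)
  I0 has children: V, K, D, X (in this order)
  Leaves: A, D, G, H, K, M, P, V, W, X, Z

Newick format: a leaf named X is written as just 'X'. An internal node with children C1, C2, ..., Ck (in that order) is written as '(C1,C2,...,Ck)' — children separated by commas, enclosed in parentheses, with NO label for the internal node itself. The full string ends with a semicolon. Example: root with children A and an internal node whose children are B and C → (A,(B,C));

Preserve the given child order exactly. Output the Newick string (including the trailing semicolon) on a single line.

internal I3 with children ['I2', 'P', 'A']
  internal I2 with children ['M', 'H', 'I1', 'Z']
    leaf 'M' → 'M'
    leaf 'H' → 'H'
    internal I1 with children ['G', 'W', 'I0']
      leaf 'G' → 'G'
      leaf 'W' → 'W'
      internal I0 with children ['V', 'K', 'D', 'X']
        leaf 'V' → 'V'
        leaf 'K' → 'K'
        leaf 'D' → 'D'
        leaf 'X' → 'X'
      → '(V,K,D,X)'
    → '(G,W,(V,K,D,X))'
    leaf 'Z' → 'Z'
  → '(M,H,(G,W,(V,K,D,X)),Z)'
  leaf 'P' → 'P'
  leaf 'A' → 'A'
→ '((M,H,(G,W,(V,K,D,X)),Z),P,A)'
Final: ((M,H,(G,W,(V,K,D,X)),Z),P,A);

Answer: ((M,H,(G,W,(V,K,D,X)),Z),P,A);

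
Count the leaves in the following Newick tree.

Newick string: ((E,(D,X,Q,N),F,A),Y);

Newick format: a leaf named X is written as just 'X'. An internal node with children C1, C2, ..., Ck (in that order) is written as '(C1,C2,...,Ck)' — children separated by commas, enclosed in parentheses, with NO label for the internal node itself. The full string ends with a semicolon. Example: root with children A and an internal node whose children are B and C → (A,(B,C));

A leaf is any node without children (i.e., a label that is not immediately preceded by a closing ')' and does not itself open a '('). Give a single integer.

Answer: 8

Derivation:
Newick: ((E,(D,X,Q,N),F,A),Y);
Scan left-to-right; a leaf is any maximal label run not followed by '(':
  pos 2: leaf 'E' → count = 1
  pos 5: leaf 'D' → count = 2
  pos 7: leaf 'X' → count = 3
  pos 9: leaf 'Q' → count = 4
  pos 11: leaf 'N' → count = 5
  pos 14: leaf 'F' → count = 6
  pos 16: leaf 'A' → count = 7
  pos 19: leaf 'Y' → count = 8
Total leaves: 8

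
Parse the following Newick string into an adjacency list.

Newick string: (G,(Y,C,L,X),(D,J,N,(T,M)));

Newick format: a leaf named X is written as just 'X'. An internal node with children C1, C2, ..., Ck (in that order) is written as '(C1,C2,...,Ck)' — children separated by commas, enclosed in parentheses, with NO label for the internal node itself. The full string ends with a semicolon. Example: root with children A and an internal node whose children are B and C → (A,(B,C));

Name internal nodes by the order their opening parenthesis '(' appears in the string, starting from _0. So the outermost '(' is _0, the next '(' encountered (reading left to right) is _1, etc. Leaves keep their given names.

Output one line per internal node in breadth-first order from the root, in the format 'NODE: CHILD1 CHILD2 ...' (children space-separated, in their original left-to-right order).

Answer: _0: G _1 _2
_1: Y C L X
_2: D J N _3
_3: T M

Derivation:
Input: (G,(Y,C,L,X),(D,J,N,(T,M)));
Scanning left-to-right, naming '(' by encounter order:
  pos 0: '(' -> open internal node _0 (depth 1)
  pos 3: '(' -> open internal node _1 (depth 2)
  pos 11: ')' -> close internal node _1 (now at depth 1)
  pos 13: '(' -> open internal node _2 (depth 2)
  pos 20: '(' -> open internal node _3 (depth 3)
  pos 24: ')' -> close internal node _3 (now at depth 2)
  pos 25: ')' -> close internal node _2 (now at depth 1)
  pos 26: ')' -> close internal node _0 (now at depth 0)
Total internal nodes: 4
BFS adjacency from root:
  _0: G _1 _2
  _1: Y C L X
  _2: D J N _3
  _3: T M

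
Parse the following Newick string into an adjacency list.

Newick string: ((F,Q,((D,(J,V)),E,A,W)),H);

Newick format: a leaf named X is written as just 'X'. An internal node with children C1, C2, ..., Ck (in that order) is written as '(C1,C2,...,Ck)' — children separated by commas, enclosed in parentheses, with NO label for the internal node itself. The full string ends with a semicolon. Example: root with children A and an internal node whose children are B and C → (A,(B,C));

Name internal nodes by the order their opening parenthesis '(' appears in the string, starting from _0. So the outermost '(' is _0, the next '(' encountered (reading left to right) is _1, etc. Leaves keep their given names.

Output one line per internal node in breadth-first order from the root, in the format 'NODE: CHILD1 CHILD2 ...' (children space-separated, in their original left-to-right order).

Input: ((F,Q,((D,(J,V)),E,A,W)),H);
Scanning left-to-right, naming '(' by encounter order:
  pos 0: '(' -> open internal node _0 (depth 1)
  pos 1: '(' -> open internal node _1 (depth 2)
  pos 6: '(' -> open internal node _2 (depth 3)
  pos 7: '(' -> open internal node _3 (depth 4)
  pos 10: '(' -> open internal node _4 (depth 5)
  pos 14: ')' -> close internal node _4 (now at depth 4)
  pos 15: ')' -> close internal node _3 (now at depth 3)
  pos 22: ')' -> close internal node _2 (now at depth 2)
  pos 23: ')' -> close internal node _1 (now at depth 1)
  pos 26: ')' -> close internal node _0 (now at depth 0)
Total internal nodes: 5
BFS adjacency from root:
  _0: _1 H
  _1: F Q _2
  _2: _3 E A W
  _3: D _4
  _4: J V

Answer: _0: _1 H
_1: F Q _2
_2: _3 E A W
_3: D _4
_4: J V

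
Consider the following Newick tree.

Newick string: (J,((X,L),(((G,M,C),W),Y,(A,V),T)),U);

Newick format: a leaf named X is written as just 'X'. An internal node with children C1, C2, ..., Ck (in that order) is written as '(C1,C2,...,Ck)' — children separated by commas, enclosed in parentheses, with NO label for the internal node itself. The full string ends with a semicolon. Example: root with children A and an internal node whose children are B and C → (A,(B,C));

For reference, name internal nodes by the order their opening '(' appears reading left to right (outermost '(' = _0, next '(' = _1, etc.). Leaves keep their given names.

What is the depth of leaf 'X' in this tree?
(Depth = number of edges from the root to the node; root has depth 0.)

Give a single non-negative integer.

Answer: 3

Derivation:
Newick: (J,((X,L),(((G,M,C),W),Y,(A,V),T)),U);
Naming internals by '(' encounter order: outermost '(' = _0, next = _1, ...
Query node: X
Path from root: _0 -> _1 -> _2 -> X
Depth of X: 3 (number of edges from root)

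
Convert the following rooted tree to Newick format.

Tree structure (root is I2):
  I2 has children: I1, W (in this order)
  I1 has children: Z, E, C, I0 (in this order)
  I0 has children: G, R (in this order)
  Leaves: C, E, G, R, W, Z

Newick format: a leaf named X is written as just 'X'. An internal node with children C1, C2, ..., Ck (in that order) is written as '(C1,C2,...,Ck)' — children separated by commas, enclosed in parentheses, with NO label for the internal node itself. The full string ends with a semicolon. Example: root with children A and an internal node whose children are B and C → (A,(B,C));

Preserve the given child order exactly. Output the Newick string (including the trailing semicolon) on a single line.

Answer: ((Z,E,C,(G,R)),W);

Derivation:
internal I2 with children ['I1', 'W']
  internal I1 with children ['Z', 'E', 'C', 'I0']
    leaf 'Z' → 'Z'
    leaf 'E' → 'E'
    leaf 'C' → 'C'
    internal I0 with children ['G', 'R']
      leaf 'G' → 'G'
      leaf 'R' → 'R'
    → '(G,R)'
  → '(Z,E,C,(G,R))'
  leaf 'W' → 'W'
→ '((Z,E,C,(G,R)),W)'
Final: ((Z,E,C,(G,R)),W);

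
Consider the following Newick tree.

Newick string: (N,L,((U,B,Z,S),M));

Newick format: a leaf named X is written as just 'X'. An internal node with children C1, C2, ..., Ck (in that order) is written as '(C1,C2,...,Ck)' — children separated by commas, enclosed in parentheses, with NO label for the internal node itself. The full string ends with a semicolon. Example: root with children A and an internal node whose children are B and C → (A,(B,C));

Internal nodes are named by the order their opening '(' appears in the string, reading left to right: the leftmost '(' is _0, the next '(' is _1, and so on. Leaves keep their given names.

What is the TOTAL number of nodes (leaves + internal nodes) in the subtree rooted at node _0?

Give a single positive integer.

Answer: 10

Derivation:
Newick: (N,L,((U,B,Z,S),M));
Locate _0: it is the '(' at position 0 (the 1st '(' reading left to right).
Query: subtree rooted at _0
_0: subtree_size = 1 + 9
  N: subtree_size = 1 + 0
  L: subtree_size = 1 + 0
  _1: subtree_size = 1 + 6
    _2: subtree_size = 1 + 4
      U: subtree_size = 1 + 0
      B: subtree_size = 1 + 0
      Z: subtree_size = 1 + 0
      S: subtree_size = 1 + 0
    M: subtree_size = 1 + 0
Total subtree size of _0: 10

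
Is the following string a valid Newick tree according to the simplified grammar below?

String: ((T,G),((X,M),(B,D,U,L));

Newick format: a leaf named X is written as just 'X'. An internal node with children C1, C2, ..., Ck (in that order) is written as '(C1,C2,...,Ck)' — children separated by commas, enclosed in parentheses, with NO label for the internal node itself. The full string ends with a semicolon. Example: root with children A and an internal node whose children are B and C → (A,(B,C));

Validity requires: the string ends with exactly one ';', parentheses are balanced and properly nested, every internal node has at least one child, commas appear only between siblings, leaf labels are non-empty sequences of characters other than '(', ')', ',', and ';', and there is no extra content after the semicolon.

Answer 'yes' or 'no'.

Input: ((T,G),((X,M),(B,D,U,L));
Paren balance: 5 '(' vs 4 ')' MISMATCH
Ends with single ';': True
Full parse: FAILS (expected , or ) at pos 24)
Valid: False

Answer: no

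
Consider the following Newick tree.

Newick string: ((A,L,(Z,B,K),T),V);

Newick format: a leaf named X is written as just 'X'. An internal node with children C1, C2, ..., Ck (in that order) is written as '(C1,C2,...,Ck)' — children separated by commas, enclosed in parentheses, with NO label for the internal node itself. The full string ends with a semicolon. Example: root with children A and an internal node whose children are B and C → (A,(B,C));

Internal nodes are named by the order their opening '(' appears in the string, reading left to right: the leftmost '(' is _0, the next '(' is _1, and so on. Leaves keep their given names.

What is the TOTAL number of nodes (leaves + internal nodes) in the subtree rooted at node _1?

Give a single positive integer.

Newick: ((A,L,(Z,B,K),T),V);
Locate _1: it is the '(' at position 1 (the 2nd '(' reading left to right).
Query: subtree rooted at _1
_1: subtree_size = 1 + 7
  A: subtree_size = 1 + 0
  L: subtree_size = 1 + 0
  _2: subtree_size = 1 + 3
    Z: subtree_size = 1 + 0
    B: subtree_size = 1 + 0
    K: subtree_size = 1 + 0
  T: subtree_size = 1 + 0
Total subtree size of _1: 8

Answer: 8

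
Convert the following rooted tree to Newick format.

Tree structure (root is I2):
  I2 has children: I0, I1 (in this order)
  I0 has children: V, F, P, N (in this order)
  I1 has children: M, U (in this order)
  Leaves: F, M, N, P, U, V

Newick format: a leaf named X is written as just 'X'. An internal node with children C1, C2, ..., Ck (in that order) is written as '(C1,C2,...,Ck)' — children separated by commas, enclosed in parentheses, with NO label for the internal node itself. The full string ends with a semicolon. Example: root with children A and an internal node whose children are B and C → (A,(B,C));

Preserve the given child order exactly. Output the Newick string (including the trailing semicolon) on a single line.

Answer: ((V,F,P,N),(M,U));

Derivation:
internal I2 with children ['I0', 'I1']
  internal I0 with children ['V', 'F', 'P', 'N']
    leaf 'V' → 'V'
    leaf 'F' → 'F'
    leaf 'P' → 'P'
    leaf 'N' → 'N'
  → '(V,F,P,N)'
  internal I1 with children ['M', 'U']
    leaf 'M' → 'M'
    leaf 'U' → 'U'
  → '(M,U)'
→ '((V,F,P,N),(M,U))'
Final: ((V,F,P,N),(M,U));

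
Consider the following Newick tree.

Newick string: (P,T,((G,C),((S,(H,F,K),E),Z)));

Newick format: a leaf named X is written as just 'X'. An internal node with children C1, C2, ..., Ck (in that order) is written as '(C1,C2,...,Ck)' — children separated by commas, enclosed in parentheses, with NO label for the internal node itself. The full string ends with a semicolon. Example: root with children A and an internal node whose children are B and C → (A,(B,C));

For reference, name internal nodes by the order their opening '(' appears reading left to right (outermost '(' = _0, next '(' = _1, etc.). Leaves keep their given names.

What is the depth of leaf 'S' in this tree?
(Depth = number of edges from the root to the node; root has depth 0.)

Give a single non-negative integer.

Newick: (P,T,((G,C),((S,(H,F,K),E),Z)));
Naming internals by '(' encounter order: outermost '(' = _0, next = _1, ...
Query node: S
Path from root: _0 -> _1 -> _3 -> _4 -> S
Depth of S: 4 (number of edges from root)

Answer: 4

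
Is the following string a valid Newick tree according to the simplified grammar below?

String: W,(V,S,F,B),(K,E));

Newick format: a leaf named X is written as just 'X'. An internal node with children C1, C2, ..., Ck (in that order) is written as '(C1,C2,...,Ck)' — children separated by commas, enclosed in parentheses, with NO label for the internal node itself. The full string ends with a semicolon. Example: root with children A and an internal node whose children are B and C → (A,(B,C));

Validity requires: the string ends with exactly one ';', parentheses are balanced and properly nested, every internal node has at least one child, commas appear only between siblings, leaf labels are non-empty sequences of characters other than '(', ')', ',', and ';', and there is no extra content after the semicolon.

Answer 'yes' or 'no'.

Answer: no

Derivation:
Input: W,(V,S,F,B),(K,E));
Paren balance: 2 '(' vs 3 ')' MISMATCH
Ends with single ';': True
Full parse: FAILS (extra content after tree at pos 1)
Valid: False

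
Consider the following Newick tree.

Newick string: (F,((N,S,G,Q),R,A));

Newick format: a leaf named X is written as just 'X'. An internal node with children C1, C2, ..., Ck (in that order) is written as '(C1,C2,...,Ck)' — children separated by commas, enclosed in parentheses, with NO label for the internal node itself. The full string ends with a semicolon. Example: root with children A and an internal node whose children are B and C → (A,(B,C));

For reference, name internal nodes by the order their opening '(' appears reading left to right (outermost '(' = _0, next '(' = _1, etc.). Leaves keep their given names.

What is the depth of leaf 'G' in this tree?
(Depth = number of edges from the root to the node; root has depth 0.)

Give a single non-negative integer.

Answer: 3

Derivation:
Newick: (F,((N,S,G,Q),R,A));
Naming internals by '(' encounter order: outermost '(' = _0, next = _1, ...
Query node: G
Path from root: _0 -> _1 -> _2 -> G
Depth of G: 3 (number of edges from root)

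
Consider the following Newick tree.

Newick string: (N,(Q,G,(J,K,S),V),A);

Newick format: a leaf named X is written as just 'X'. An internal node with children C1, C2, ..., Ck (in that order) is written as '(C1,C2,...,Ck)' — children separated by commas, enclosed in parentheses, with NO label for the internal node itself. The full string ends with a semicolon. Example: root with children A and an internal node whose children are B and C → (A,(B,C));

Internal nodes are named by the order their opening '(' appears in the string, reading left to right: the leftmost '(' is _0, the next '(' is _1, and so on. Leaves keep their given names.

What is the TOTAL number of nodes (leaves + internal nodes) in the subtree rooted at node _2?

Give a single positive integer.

Answer: 4

Derivation:
Newick: (N,(Q,G,(J,K,S),V),A);
Locate _2: it is the '(' at position 8 (the 3rd '(' reading left to right).
Query: subtree rooted at _2
_2: subtree_size = 1 + 3
  J: subtree_size = 1 + 0
  K: subtree_size = 1 + 0
  S: subtree_size = 1 + 0
Total subtree size of _2: 4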